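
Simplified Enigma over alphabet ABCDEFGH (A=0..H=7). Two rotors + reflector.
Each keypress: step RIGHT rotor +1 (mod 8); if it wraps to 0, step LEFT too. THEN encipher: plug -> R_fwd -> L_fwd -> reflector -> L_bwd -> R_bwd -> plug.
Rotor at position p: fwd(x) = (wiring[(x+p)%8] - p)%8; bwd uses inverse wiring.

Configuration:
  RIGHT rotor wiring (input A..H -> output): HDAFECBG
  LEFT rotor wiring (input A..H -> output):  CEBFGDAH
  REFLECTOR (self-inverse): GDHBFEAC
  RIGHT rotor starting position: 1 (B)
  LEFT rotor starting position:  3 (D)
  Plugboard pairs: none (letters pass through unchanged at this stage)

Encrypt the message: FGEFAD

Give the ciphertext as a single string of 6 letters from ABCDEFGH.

Answer: BHGBHE

Derivation:
Char 1 ('F'): step: R->2, L=3; F->plug->F->R->E->L->E->refl->F->L'->D->R'->B->plug->B
Char 2 ('G'): step: R->3, L=3; G->plug->G->R->A->L->C->refl->H->L'->F->R'->H->plug->H
Char 3 ('E'): step: R->4, L=3; E->plug->E->R->D->L->F->refl->E->L'->E->R'->G->plug->G
Char 4 ('F'): step: R->5, L=3; F->plug->F->R->D->L->F->refl->E->L'->E->R'->B->plug->B
Char 5 ('A'): step: R->6, L=3; A->plug->A->R->D->L->F->refl->E->L'->E->R'->H->plug->H
Char 6 ('D'): step: R->7, L=3; D->plug->D->R->B->L->D->refl->B->L'->G->R'->E->plug->E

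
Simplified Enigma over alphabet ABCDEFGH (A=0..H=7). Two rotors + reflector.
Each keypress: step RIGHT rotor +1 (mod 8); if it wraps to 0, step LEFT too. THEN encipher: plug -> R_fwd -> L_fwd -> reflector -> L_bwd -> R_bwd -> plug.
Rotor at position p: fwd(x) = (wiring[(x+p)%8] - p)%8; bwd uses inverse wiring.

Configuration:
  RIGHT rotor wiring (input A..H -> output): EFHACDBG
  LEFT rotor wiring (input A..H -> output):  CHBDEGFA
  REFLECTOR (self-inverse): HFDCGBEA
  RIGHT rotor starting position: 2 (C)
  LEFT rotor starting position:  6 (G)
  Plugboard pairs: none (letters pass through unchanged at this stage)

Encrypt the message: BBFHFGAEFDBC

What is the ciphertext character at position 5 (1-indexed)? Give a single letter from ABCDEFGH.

Char 1 ('B'): step: R->3, L=6; B->plug->B->R->H->L->A->refl->H->L'->A->R'->C->plug->C
Char 2 ('B'): step: R->4, L=6; B->plug->B->R->H->L->A->refl->H->L'->A->R'->E->plug->E
Char 3 ('F'): step: R->5, L=6; F->plug->F->R->C->L->E->refl->G->L'->G->R'->A->plug->A
Char 4 ('H'): step: R->6, L=6; H->plug->H->R->F->L->F->refl->B->L'->D->R'->A->plug->A
Char 5 ('F'): step: R->7, L=6; F->plug->F->R->D->L->B->refl->F->L'->F->R'->B->plug->B

B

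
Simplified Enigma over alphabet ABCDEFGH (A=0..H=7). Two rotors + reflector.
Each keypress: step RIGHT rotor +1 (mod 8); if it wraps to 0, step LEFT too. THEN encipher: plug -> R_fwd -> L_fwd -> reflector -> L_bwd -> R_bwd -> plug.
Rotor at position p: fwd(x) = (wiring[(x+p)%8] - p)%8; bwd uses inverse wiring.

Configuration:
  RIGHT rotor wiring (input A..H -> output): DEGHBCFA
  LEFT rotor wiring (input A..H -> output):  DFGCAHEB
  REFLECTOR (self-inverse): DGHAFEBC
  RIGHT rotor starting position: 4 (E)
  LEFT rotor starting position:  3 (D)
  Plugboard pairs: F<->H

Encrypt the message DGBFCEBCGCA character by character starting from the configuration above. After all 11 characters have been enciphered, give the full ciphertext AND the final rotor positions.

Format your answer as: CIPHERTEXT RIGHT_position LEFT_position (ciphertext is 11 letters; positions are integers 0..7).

Answer: BFGAHDAGHAH 7 4

Derivation:
Char 1 ('D'): step: R->5, L=3; D->plug->D->R->G->L->C->refl->H->L'->A->R'->B->plug->B
Char 2 ('G'): step: R->6, L=3; G->plug->G->R->D->L->B->refl->G->L'->E->R'->H->plug->F
Char 3 ('B'): step: R->7, L=3; B->plug->B->R->E->L->G->refl->B->L'->D->R'->G->plug->G
Char 4 ('F'): step: R->0, L->4 (L advanced); F->plug->H->R->A->L->E->refl->F->L'->D->R'->A->plug->A
Char 5 ('C'): step: R->1, L=4; C->plug->C->R->G->L->C->refl->H->L'->E->R'->F->plug->H
Char 6 ('E'): step: R->2, L=4; E->plug->E->R->D->L->F->refl->E->L'->A->R'->D->plug->D
Char 7 ('B'): step: R->3, L=4; B->plug->B->R->G->L->C->refl->H->L'->E->R'->A->plug->A
Char 8 ('C'): step: R->4, L=4; C->plug->C->R->B->L->D->refl->A->L'->C->R'->G->plug->G
Char 9 ('G'): step: R->5, L=4; G->plug->G->R->C->L->A->refl->D->L'->B->R'->F->plug->H
Char 10 ('C'): step: R->6, L=4; C->plug->C->R->F->L->B->refl->G->L'->H->R'->A->plug->A
Char 11 ('A'): step: R->7, L=4; A->plug->A->R->B->L->D->refl->A->L'->C->R'->F->plug->H
Final: ciphertext=BFGAHDAGHAH, RIGHT=7, LEFT=4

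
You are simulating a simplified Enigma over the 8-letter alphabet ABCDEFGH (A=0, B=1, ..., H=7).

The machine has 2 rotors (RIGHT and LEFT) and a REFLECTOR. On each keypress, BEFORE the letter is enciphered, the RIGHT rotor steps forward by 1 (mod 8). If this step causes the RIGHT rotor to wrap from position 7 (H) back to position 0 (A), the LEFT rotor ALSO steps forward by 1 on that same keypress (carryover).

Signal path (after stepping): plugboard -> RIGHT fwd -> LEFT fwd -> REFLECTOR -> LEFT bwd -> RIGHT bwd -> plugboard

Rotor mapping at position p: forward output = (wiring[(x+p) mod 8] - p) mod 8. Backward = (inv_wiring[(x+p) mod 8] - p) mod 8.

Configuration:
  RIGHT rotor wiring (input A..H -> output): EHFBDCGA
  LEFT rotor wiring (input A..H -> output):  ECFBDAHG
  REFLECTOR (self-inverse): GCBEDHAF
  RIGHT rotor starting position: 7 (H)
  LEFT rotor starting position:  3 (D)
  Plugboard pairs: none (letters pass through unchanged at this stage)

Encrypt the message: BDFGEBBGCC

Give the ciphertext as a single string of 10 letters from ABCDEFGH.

Answer: HEAEAEDDBA

Derivation:
Char 1 ('B'): step: R->0, L->4 (L advanced); B->plug->B->R->H->L->F->refl->H->L'->A->R'->H->plug->H
Char 2 ('D'): step: R->1, L=4; D->plug->D->R->C->L->D->refl->E->L'->B->R'->E->plug->E
Char 3 ('F'): step: R->2, L=4; F->plug->F->R->G->L->B->refl->C->L'->D->R'->A->plug->A
Char 4 ('G'): step: R->3, L=4; G->plug->G->R->E->L->A->refl->G->L'->F->R'->E->plug->E
Char 5 ('E'): step: R->4, L=4; E->plug->E->R->A->L->H->refl->F->L'->H->R'->A->plug->A
Char 6 ('B'): step: R->5, L=4; B->plug->B->R->B->L->E->refl->D->L'->C->R'->E->plug->E
Char 7 ('B'): step: R->6, L=4; B->plug->B->R->C->L->D->refl->E->L'->B->R'->D->plug->D
Char 8 ('G'): step: R->7, L=4; G->plug->G->R->D->L->C->refl->B->L'->G->R'->D->plug->D
Char 9 ('C'): step: R->0, L->5 (L advanced); C->plug->C->R->F->L->A->refl->G->L'->H->R'->B->plug->B
Char 10 ('C'): step: R->1, L=5; C->plug->C->R->A->L->D->refl->E->L'->G->R'->A->plug->A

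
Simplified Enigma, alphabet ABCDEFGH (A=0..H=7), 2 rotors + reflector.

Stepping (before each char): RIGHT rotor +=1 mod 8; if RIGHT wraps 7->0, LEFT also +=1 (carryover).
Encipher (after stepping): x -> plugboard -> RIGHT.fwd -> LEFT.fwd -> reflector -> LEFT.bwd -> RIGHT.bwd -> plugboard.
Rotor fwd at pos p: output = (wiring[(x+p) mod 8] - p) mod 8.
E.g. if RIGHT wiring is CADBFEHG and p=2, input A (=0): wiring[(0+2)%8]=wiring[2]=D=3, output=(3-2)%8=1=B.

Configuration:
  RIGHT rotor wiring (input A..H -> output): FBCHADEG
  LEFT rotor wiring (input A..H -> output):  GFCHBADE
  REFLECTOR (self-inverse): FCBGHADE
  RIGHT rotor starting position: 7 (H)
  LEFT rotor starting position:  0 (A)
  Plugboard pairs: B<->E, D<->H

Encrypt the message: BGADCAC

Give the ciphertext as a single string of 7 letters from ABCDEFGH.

Answer: GEFBAGH

Derivation:
Char 1 ('B'): step: R->0, L->1 (L advanced); B->plug->E->R->A->L->E->refl->H->L'->E->R'->G->plug->G
Char 2 ('G'): step: R->1, L=1; G->plug->G->R->F->L->C->refl->B->L'->B->R'->B->plug->E
Char 3 ('A'): step: R->2, L=1; A->plug->A->R->A->L->E->refl->H->L'->E->R'->F->plug->F
Char 4 ('D'): step: R->3, L=1; D->plug->H->R->H->L->F->refl->A->L'->D->R'->E->plug->B
Char 5 ('C'): step: R->4, L=1; C->plug->C->R->A->L->E->refl->H->L'->E->R'->A->plug->A
Char 6 ('A'): step: R->5, L=1; A->plug->A->R->G->L->D->refl->G->L'->C->R'->G->plug->G
Char 7 ('C'): step: R->6, L=1; C->plug->C->R->H->L->F->refl->A->L'->D->R'->D->plug->H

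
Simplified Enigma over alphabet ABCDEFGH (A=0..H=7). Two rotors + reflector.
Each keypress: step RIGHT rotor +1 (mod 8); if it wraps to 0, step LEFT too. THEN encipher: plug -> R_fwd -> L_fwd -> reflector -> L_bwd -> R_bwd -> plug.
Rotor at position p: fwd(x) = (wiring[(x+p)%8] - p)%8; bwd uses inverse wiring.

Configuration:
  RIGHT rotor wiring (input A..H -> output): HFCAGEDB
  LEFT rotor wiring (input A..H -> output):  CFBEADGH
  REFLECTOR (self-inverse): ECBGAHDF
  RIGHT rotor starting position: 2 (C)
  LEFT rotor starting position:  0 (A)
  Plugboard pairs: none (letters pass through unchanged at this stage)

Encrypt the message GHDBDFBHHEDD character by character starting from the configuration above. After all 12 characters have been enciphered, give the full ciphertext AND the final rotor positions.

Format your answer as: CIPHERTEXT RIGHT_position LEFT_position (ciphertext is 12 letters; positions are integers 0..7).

Char 1 ('G'): step: R->3, L=0; G->plug->G->R->C->L->B->refl->C->L'->A->R'->D->plug->D
Char 2 ('H'): step: R->4, L=0; H->plug->H->R->E->L->A->refl->E->L'->D->R'->E->plug->E
Char 3 ('D'): step: R->5, L=0; D->plug->D->R->C->L->B->refl->C->L'->A->R'->E->plug->E
Char 4 ('B'): step: R->6, L=0; B->plug->B->R->D->L->E->refl->A->L'->E->R'->E->plug->E
Char 5 ('D'): step: R->7, L=0; D->plug->D->R->D->L->E->refl->A->L'->E->R'->H->plug->H
Char 6 ('F'): step: R->0, L->1 (L advanced); F->plug->F->R->E->L->C->refl->B->L'->H->R'->A->plug->A
Char 7 ('B'): step: R->1, L=1; B->plug->B->R->B->L->A->refl->E->L'->A->R'->G->plug->G
Char 8 ('H'): step: R->2, L=1; H->plug->H->R->D->L->H->refl->F->L'->F->R'->G->plug->G
Char 9 ('H'): step: R->3, L=1; H->plug->H->R->H->L->B->refl->C->L'->E->R'->F->plug->F
Char 10 ('E'): step: R->4, L=1; E->plug->E->R->D->L->H->refl->F->L'->F->R'->D->plug->D
Char 11 ('D'): step: R->5, L=1; D->plug->D->R->C->L->D->refl->G->L'->G->R'->B->plug->B
Char 12 ('D'): step: R->6, L=1; D->plug->D->R->H->L->B->refl->C->L'->E->R'->E->plug->E
Final: ciphertext=DEEEHAGGFDBE, RIGHT=6, LEFT=1

Answer: DEEEHAGGFDBE 6 1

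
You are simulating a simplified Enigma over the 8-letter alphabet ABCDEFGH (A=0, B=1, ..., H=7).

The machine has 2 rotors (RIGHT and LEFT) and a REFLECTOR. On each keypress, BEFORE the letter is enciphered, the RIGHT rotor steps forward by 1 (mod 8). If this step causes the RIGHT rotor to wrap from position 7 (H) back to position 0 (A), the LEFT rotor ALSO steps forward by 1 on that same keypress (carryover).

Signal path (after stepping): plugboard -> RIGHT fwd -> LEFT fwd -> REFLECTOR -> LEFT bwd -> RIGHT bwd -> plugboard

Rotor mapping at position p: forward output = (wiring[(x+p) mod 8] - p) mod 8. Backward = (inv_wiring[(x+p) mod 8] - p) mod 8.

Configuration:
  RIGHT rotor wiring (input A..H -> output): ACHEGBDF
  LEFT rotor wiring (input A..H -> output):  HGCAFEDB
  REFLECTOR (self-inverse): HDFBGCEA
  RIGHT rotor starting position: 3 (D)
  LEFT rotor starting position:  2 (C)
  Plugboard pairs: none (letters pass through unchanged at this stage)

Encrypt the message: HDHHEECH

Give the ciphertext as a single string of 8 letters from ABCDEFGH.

Char 1 ('H'): step: R->4, L=2; H->plug->H->R->A->L->A->refl->H->L'->F->R'->B->plug->B
Char 2 ('D'): step: R->5, L=2; D->plug->D->R->D->L->C->refl->F->L'->G->R'->B->plug->B
Char 3 ('H'): step: R->6, L=2; H->plug->H->R->D->L->C->refl->F->L'->G->R'->F->plug->F
Char 4 ('H'): step: R->7, L=2; H->plug->H->R->E->L->B->refl->D->L'->C->R'->G->plug->G
Char 5 ('E'): step: R->0, L->3 (L advanced); E->plug->E->R->G->L->D->refl->B->L'->C->R'->B->plug->B
Char 6 ('E'): step: R->1, L=3; E->plug->E->R->A->L->F->refl->C->L'->B->R'->A->plug->A
Char 7 ('C'): step: R->2, L=3; C->plug->C->R->E->L->G->refl->E->L'->F->R'->A->plug->A
Char 8 ('H'): step: R->3, L=3; H->plug->H->R->E->L->G->refl->E->L'->F->R'->F->plug->F

Answer: BBFGBAAF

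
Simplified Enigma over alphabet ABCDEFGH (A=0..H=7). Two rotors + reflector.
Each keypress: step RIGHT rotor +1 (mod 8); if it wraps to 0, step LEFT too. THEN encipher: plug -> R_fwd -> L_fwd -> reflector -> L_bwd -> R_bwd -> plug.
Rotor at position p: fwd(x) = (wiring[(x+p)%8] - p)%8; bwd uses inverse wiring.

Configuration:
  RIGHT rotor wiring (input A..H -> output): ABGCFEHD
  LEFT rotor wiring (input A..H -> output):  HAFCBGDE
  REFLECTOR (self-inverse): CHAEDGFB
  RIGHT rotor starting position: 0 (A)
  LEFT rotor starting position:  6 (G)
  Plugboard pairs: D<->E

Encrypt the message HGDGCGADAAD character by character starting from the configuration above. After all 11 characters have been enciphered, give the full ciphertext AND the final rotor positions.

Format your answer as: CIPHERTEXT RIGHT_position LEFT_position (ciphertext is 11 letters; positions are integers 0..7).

Answer: DDCDGECBDHH 3 7

Derivation:
Char 1 ('H'): step: R->1, L=6; H->plug->H->R->H->L->A->refl->C->L'->D->R'->E->plug->D
Char 2 ('G'): step: R->2, L=6; G->plug->G->R->G->L->D->refl->E->L'->F->R'->E->plug->D
Char 3 ('D'): step: R->3, L=6; D->plug->E->R->A->L->F->refl->G->L'->B->R'->C->plug->C
Char 4 ('G'): step: R->4, L=6; G->plug->G->R->C->L->B->refl->H->L'->E->R'->E->plug->D
Char 5 ('C'): step: R->5, L=6; C->plug->C->R->G->L->D->refl->E->L'->F->R'->G->plug->G
Char 6 ('G'): step: R->6, L=6; G->plug->G->R->H->L->A->refl->C->L'->D->R'->D->plug->E
Char 7 ('A'): step: R->7, L=6; A->plug->A->R->E->L->H->refl->B->L'->C->R'->C->plug->C
Char 8 ('D'): step: R->0, L->7 (L advanced); D->plug->E->R->F->L->C->refl->A->L'->B->R'->B->plug->B
Char 9 ('A'): step: R->1, L=7; A->plug->A->R->A->L->F->refl->G->L'->D->R'->E->plug->D
Char 10 ('A'): step: R->2, L=7; A->plug->A->R->E->L->D->refl->E->L'->H->R'->H->plug->H
Char 11 ('D'): step: R->3, L=7; D->plug->E->R->A->L->F->refl->G->L'->D->R'->H->plug->H
Final: ciphertext=DDCDGECBDHH, RIGHT=3, LEFT=7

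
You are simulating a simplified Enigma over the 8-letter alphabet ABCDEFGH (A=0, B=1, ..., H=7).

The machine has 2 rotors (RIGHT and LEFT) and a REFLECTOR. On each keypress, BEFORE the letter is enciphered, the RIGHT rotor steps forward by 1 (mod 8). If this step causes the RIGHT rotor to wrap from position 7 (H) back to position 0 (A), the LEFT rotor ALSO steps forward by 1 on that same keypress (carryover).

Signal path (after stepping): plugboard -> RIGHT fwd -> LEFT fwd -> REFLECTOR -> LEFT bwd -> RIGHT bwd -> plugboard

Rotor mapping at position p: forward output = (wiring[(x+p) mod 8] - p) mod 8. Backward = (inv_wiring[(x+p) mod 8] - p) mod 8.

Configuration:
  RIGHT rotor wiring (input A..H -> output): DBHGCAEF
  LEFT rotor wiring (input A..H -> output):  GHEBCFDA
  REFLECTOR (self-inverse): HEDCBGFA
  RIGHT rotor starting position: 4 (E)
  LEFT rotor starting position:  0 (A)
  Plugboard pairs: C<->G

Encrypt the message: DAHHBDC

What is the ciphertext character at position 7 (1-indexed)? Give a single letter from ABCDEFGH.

Char 1 ('D'): step: R->5, L=0; D->plug->D->R->G->L->D->refl->C->L'->E->R'->E->plug->E
Char 2 ('A'): step: R->6, L=0; A->plug->A->R->G->L->D->refl->C->L'->E->R'->G->plug->C
Char 3 ('H'): step: R->7, L=0; H->plug->H->R->F->L->F->refl->G->L'->A->R'->D->plug->D
Char 4 ('H'): step: R->0, L->1 (L advanced); H->plug->H->R->F->L->C->refl->D->L'->B->R'->B->plug->B
Char 5 ('B'): step: R->1, L=1; B->plug->B->R->G->L->H->refl->A->L'->C->R'->H->plug->H
Char 6 ('D'): step: R->2, L=1; D->plug->D->R->G->L->H->refl->A->L'->C->R'->E->plug->E
Char 7 ('C'): step: R->3, L=1; C->plug->G->R->G->L->H->refl->A->L'->C->R'->E->plug->E

E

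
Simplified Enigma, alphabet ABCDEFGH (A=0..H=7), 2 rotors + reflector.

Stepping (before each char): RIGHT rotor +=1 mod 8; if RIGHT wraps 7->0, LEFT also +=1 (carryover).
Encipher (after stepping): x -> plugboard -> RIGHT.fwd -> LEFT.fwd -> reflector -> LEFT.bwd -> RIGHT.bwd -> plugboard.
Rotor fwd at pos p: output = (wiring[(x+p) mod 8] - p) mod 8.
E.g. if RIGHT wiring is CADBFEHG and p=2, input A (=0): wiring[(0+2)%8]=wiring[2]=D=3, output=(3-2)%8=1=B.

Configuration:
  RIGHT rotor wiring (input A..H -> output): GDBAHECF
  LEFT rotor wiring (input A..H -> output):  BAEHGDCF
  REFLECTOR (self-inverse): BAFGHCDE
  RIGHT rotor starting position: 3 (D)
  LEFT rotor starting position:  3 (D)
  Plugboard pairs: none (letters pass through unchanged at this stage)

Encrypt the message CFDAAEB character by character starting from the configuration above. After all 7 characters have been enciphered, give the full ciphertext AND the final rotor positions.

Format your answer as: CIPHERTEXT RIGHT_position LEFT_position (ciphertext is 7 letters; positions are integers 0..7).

Char 1 ('C'): step: R->4, L=3; C->plug->C->R->G->L->F->refl->C->L'->E->R'->H->plug->H
Char 2 ('F'): step: R->5, L=3; F->plug->F->R->E->L->C->refl->F->L'->G->R'->E->plug->E
Char 3 ('D'): step: R->6, L=3; D->plug->D->R->F->L->G->refl->D->L'->B->R'->G->plug->G
Char 4 ('A'): step: R->7, L=3; A->plug->A->R->G->L->F->refl->C->L'->E->R'->C->plug->C
Char 5 ('A'): step: R->0, L->4 (L advanced); A->plug->A->R->G->L->A->refl->B->L'->D->R'->B->plug->B
Char 6 ('E'): step: R->1, L=4; E->plug->E->R->D->L->B->refl->A->L'->G->R'->D->plug->D
Char 7 ('B'): step: R->2, L=4; B->plug->B->R->G->L->A->refl->B->L'->D->R'->F->plug->F
Final: ciphertext=HEGCBDF, RIGHT=2, LEFT=4

Answer: HEGCBDF 2 4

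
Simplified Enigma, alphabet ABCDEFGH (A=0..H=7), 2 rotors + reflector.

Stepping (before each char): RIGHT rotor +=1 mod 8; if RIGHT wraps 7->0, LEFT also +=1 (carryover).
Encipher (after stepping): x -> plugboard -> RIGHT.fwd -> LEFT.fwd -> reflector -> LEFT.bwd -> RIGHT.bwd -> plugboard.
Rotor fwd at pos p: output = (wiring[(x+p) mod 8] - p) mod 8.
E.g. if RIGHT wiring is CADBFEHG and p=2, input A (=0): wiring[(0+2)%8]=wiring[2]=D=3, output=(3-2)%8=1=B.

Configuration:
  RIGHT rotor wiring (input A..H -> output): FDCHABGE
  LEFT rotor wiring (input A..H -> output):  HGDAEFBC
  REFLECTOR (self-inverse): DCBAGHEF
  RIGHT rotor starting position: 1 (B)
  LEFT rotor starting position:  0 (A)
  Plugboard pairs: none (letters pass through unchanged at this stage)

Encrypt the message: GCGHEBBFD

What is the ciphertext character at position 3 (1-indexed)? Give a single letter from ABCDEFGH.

Char 1 ('G'): step: R->2, L=0; G->plug->G->R->D->L->A->refl->D->L'->C->R'->F->plug->F
Char 2 ('C'): step: R->3, L=0; C->plug->C->R->G->L->B->refl->C->L'->H->R'->H->plug->H
Char 3 ('G'): step: R->4, L=0; G->plug->G->R->G->L->B->refl->C->L'->H->R'->F->plug->F

F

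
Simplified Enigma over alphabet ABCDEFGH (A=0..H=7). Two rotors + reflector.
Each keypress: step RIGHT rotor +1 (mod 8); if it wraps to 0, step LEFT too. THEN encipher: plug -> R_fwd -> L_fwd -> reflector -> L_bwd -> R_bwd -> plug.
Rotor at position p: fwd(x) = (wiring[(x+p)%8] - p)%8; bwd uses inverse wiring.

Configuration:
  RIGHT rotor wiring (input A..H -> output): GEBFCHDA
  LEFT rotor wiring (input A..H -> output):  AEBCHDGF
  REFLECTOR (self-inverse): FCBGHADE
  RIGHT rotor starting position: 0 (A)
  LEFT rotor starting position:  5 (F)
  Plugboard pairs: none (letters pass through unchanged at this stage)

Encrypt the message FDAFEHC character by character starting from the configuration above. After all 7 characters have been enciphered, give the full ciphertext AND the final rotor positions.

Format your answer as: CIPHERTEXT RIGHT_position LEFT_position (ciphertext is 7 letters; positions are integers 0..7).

Char 1 ('F'): step: R->1, L=5; F->plug->F->R->C->L->A->refl->F->L'->G->R'->E->plug->E
Char 2 ('D'): step: R->2, L=5; D->plug->D->R->F->L->E->refl->H->L'->E->R'->G->plug->G
Char 3 ('A'): step: R->3, L=5; A->plug->A->R->C->L->A->refl->F->L'->G->R'->H->plug->H
Char 4 ('F'): step: R->4, L=5; F->plug->F->R->A->L->G->refl->D->L'->D->R'->B->plug->B
Char 5 ('E'): step: R->5, L=5; E->plug->E->R->H->L->C->refl->B->L'->B->R'->D->plug->D
Char 6 ('H'): step: R->6, L=5; H->plug->H->R->B->L->B->refl->C->L'->H->R'->F->plug->F
Char 7 ('C'): step: R->7, L=5; C->plug->C->R->F->L->E->refl->H->L'->E->R'->H->plug->H
Final: ciphertext=EGHBDFH, RIGHT=7, LEFT=5

Answer: EGHBDFH 7 5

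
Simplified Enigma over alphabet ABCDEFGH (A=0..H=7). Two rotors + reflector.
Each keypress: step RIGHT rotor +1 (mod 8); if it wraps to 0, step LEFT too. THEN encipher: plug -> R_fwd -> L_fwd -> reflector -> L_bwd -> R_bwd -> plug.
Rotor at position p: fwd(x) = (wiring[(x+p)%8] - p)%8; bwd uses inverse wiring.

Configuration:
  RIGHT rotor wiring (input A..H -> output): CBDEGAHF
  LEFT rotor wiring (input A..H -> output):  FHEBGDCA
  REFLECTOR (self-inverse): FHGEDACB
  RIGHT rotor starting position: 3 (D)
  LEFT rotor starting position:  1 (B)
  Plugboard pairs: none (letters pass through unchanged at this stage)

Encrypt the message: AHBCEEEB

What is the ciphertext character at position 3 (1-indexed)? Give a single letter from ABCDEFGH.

Char 1 ('A'): step: R->4, L=1; A->plug->A->R->C->L->A->refl->F->L'->D->R'->C->plug->C
Char 2 ('H'): step: R->5, L=1; H->plug->H->R->B->L->D->refl->E->L'->H->R'->G->plug->G
Char 3 ('B'): step: R->6, L=1; B->plug->B->R->H->L->E->refl->D->L'->B->R'->A->plug->A

A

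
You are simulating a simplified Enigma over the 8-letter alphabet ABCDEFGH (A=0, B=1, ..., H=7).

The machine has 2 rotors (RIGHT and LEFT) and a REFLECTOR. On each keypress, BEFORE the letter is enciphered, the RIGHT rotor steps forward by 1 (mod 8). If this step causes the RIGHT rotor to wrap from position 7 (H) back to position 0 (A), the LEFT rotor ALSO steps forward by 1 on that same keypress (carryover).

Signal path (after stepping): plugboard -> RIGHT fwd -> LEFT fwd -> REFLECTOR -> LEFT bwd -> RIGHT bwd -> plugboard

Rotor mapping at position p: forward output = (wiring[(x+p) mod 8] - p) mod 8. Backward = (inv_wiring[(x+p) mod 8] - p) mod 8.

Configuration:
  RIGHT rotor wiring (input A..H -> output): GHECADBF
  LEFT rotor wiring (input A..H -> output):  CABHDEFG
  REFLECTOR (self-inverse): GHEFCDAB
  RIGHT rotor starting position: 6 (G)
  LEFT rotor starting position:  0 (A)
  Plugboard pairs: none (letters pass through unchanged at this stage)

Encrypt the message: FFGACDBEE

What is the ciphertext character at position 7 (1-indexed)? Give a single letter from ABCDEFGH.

Char 1 ('F'): step: R->7, L=0; F->plug->F->R->B->L->A->refl->G->L'->H->R'->B->plug->B
Char 2 ('F'): step: R->0, L->1 (L advanced); F->plug->F->R->D->L->C->refl->E->L'->F->R'->H->plug->H
Char 3 ('G'): step: R->1, L=1; G->plug->G->R->E->L->D->refl->F->L'->G->R'->A->plug->A
Char 4 ('A'): step: R->2, L=1; A->plug->A->R->C->L->G->refl->A->L'->B->R'->D->plug->D
Char 5 ('C'): step: R->3, L=1; C->plug->C->R->A->L->H->refl->B->L'->H->R'->A->plug->A
Char 6 ('D'): step: R->4, L=1; D->plug->D->R->B->L->A->refl->G->L'->C->R'->E->plug->E
Char 7 ('B'): step: R->5, L=1; B->plug->B->R->E->L->D->refl->F->L'->G->R'->A->plug->A

A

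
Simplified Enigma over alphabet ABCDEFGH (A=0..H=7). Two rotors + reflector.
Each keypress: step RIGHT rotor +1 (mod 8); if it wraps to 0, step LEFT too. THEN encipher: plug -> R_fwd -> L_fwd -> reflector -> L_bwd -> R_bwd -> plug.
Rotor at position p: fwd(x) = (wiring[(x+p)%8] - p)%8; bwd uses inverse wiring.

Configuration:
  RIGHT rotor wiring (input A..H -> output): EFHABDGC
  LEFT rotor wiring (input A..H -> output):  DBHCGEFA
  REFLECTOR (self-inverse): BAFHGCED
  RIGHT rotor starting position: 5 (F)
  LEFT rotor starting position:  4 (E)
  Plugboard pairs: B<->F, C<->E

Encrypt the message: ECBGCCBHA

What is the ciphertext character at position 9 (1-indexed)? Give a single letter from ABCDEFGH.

Char 1 ('E'): step: R->6, L=4; E->plug->C->R->G->L->D->refl->H->L'->E->R'->B->plug->F
Char 2 ('C'): step: R->7, L=4; C->plug->E->R->B->L->A->refl->B->L'->C->R'->F->plug->B
Char 3 ('B'): step: R->0, L->5 (L advanced); B->plug->F->R->D->L->G->refl->E->L'->E->R'->A->plug->A
Char 4 ('G'): step: R->1, L=5; G->plug->G->R->B->L->A->refl->B->L'->H->R'->C->plug->E
Char 5 ('C'): step: R->2, L=5; C->plug->E->R->E->L->E->refl->G->L'->D->R'->H->plug->H
Char 6 ('C'): step: R->3, L=5; C->plug->E->R->H->L->B->refl->A->L'->B->R'->F->plug->B
Char 7 ('B'): step: R->4, L=5; B->plug->F->R->B->L->A->refl->B->L'->H->R'->B->plug->F
Char 8 ('H'): step: R->5, L=5; H->plug->H->R->E->L->E->refl->G->L'->D->R'->G->plug->G
Char 9 ('A'): step: R->6, L=5; A->plug->A->R->A->L->H->refl->D->L'->C->R'->F->plug->B

B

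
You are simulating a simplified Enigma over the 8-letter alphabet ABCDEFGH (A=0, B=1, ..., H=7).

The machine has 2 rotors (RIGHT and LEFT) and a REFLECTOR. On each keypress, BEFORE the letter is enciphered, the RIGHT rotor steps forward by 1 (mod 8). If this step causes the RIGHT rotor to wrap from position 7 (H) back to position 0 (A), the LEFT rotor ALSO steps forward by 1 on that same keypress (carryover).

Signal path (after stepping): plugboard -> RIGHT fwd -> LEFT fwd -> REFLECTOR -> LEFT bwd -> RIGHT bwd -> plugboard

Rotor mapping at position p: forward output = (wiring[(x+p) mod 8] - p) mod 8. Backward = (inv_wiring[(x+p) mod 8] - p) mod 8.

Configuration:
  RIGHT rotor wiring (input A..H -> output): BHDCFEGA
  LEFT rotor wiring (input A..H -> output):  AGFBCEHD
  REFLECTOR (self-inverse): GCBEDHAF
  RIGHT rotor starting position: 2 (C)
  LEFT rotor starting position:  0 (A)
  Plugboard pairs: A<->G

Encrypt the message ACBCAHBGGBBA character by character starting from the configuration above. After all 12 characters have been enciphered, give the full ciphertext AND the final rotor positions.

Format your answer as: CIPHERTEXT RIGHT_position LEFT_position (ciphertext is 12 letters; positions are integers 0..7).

Char 1 ('A'): step: R->3, L=0; A->plug->G->R->E->L->C->refl->B->L'->D->R'->D->plug->D
Char 2 ('C'): step: R->4, L=0; C->plug->C->R->C->L->F->refl->H->L'->G->R'->H->plug->H
Char 3 ('B'): step: R->5, L=0; B->plug->B->R->B->L->G->refl->A->L'->A->R'->H->plug->H
Char 4 ('C'): step: R->6, L=0; C->plug->C->R->D->L->B->refl->C->L'->E->R'->F->plug->F
Char 5 ('A'): step: R->7, L=0; A->plug->G->R->F->L->E->refl->D->L'->H->R'->H->plug->H
Char 6 ('H'): step: R->0, L->1 (L advanced); H->plug->H->R->A->L->F->refl->H->L'->H->R'->B->plug->B
Char 7 ('B'): step: R->1, L=1; B->plug->B->R->C->L->A->refl->G->L'->F->R'->F->plug->F
Char 8 ('G'): step: R->2, L=1; G->plug->A->R->B->L->E->refl->D->L'->E->R'->E->plug->E
Char 9 ('G'): step: R->3, L=1; G->plug->A->R->H->L->H->refl->F->L'->A->R'->H->plug->H
Char 10 ('B'): step: R->4, L=1; B->plug->B->R->A->L->F->refl->H->L'->H->R'->G->plug->A
Char 11 ('B'): step: R->5, L=1; B->plug->B->R->B->L->E->refl->D->L'->E->R'->D->plug->D
Char 12 ('A'): step: R->6, L=1; A->plug->G->R->H->L->H->refl->F->L'->A->R'->A->plug->G
Final: ciphertext=DHHFHBFEHADG, RIGHT=6, LEFT=1

Answer: DHHFHBFEHADG 6 1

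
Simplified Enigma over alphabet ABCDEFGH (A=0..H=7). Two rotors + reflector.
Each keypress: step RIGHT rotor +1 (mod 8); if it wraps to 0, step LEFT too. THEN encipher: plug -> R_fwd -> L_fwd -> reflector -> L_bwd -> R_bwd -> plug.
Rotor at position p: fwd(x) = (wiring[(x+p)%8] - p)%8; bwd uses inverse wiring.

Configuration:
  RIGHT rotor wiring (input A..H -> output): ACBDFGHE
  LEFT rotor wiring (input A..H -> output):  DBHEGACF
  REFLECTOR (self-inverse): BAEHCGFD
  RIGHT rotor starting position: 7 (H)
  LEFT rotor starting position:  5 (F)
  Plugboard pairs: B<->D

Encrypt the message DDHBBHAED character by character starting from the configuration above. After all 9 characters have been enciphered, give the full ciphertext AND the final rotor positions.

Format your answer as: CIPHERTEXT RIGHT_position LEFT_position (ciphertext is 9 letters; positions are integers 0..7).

Answer: EHAHHCEFC 0 7

Derivation:
Char 1 ('D'): step: R->0, L->6 (L advanced); D->plug->B->R->C->L->F->refl->G->L'->F->R'->E->plug->E
Char 2 ('D'): step: R->1, L=6; D->plug->B->R->A->L->E->refl->C->L'->H->R'->H->plug->H
Char 3 ('H'): step: R->2, L=6; H->plug->H->R->A->L->E->refl->C->L'->H->R'->A->plug->A
Char 4 ('B'): step: R->3, L=6; B->plug->D->R->E->L->B->refl->A->L'->G->R'->H->plug->H
Char 5 ('B'): step: R->4, L=6; B->plug->D->R->A->L->E->refl->C->L'->H->R'->H->plug->H
Char 6 ('H'): step: R->5, L=6; H->plug->H->R->A->L->E->refl->C->L'->H->R'->C->plug->C
Char 7 ('A'): step: R->6, L=6; A->plug->A->R->B->L->H->refl->D->L'->D->R'->E->plug->E
Char 8 ('E'): step: R->7, L=6; E->plug->E->R->E->L->B->refl->A->L'->G->R'->F->plug->F
Char 9 ('D'): step: R->0, L->7 (L advanced); D->plug->B->R->C->L->C->refl->E->L'->B->R'->C->plug->C
Final: ciphertext=EHAHHCEFC, RIGHT=0, LEFT=7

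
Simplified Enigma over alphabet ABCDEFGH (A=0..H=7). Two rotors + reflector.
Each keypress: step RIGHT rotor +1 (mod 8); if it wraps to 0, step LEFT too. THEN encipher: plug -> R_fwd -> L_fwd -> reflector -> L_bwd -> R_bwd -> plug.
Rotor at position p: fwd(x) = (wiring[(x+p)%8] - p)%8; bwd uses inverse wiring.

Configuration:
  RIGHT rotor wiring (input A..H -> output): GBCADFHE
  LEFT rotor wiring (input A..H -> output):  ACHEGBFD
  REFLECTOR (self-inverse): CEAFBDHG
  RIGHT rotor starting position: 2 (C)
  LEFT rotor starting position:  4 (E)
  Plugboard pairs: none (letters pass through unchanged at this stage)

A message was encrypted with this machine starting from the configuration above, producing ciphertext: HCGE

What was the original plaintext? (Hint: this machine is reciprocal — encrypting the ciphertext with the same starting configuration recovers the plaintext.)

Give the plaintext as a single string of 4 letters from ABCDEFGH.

Char 1 ('H'): step: R->3, L=4; H->plug->H->R->H->L->A->refl->C->L'->A->R'->B->plug->B
Char 2 ('C'): step: R->4, L=4; C->plug->C->R->D->L->H->refl->G->L'->F->R'->F->plug->F
Char 3 ('G'): step: R->5, L=4; G->plug->G->R->D->L->H->refl->G->L'->F->R'->F->plug->F
Char 4 ('E'): step: R->6, L=4; E->plug->E->R->E->L->E->refl->B->L'->C->R'->F->plug->F

Answer: BFFF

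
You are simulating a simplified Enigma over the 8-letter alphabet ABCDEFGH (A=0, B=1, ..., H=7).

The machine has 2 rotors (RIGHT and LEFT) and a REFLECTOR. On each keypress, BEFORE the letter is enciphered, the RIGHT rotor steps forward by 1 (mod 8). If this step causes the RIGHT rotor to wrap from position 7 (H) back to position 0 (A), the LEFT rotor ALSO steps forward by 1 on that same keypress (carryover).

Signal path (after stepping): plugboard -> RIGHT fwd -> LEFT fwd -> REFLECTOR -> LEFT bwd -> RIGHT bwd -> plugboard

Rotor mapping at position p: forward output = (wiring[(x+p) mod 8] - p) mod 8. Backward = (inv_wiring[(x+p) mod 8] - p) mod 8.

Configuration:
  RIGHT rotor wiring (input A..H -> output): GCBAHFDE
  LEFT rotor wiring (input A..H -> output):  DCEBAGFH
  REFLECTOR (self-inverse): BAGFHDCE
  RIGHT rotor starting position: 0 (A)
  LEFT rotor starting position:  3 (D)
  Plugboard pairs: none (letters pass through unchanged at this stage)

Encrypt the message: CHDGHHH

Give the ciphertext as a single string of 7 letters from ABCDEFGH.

Answer: HDFCDAG

Derivation:
Char 1 ('C'): step: R->1, L=3; C->plug->C->R->H->L->B->refl->A->L'->F->R'->H->plug->H
Char 2 ('H'): step: R->2, L=3; H->plug->H->R->A->L->G->refl->C->L'->D->R'->D->plug->D
Char 3 ('D'): step: R->3, L=3; D->plug->D->R->A->L->G->refl->C->L'->D->R'->F->plug->F
Char 4 ('G'): step: R->4, L=3; G->plug->G->R->F->L->A->refl->B->L'->H->R'->C->plug->C
Char 5 ('H'): step: R->5, L=3; H->plug->H->R->C->L->D->refl->F->L'->B->R'->D->plug->D
Char 6 ('H'): step: R->6, L=3; H->plug->H->R->H->L->B->refl->A->L'->F->R'->A->plug->A
Char 7 ('H'): step: R->7, L=3; H->plug->H->R->E->L->E->refl->H->L'->G->R'->G->plug->G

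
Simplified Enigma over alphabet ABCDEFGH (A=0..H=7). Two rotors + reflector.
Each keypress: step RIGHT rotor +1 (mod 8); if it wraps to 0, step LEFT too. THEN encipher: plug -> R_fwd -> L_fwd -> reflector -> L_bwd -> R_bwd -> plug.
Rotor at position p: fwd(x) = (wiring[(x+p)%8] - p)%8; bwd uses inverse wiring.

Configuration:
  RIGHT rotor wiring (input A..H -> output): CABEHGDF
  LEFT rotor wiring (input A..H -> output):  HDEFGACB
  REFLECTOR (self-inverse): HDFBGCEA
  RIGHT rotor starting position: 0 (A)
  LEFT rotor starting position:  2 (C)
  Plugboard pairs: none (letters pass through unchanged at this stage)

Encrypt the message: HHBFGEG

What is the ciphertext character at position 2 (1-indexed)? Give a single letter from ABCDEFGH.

Char 1 ('H'): step: R->1, L=2; H->plug->H->R->B->L->D->refl->B->L'->H->R'->A->plug->A
Char 2 ('H'): step: R->2, L=2; H->plug->H->R->G->L->F->refl->C->L'->A->R'->G->plug->G

G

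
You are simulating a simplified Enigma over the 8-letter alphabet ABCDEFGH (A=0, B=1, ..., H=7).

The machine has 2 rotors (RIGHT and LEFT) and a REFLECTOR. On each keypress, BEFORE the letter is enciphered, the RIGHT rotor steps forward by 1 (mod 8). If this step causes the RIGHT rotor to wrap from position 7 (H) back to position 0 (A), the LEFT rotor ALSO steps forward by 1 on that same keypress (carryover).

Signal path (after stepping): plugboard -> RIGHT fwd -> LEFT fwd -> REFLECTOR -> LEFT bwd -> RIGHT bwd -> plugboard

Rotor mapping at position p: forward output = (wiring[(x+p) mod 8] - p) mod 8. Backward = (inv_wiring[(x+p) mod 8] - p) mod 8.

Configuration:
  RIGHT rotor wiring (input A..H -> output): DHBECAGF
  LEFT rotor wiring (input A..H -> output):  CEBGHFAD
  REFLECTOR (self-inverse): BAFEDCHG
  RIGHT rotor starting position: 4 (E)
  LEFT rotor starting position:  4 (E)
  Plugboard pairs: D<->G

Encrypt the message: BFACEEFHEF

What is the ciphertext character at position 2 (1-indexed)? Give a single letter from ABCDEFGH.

Char 1 ('B'): step: R->5, L=4; B->plug->B->R->B->L->B->refl->A->L'->F->R'->H->plug->H
Char 2 ('F'): step: R->6, L=4; F->plug->F->R->G->L->F->refl->C->L'->H->R'->B->plug->B

B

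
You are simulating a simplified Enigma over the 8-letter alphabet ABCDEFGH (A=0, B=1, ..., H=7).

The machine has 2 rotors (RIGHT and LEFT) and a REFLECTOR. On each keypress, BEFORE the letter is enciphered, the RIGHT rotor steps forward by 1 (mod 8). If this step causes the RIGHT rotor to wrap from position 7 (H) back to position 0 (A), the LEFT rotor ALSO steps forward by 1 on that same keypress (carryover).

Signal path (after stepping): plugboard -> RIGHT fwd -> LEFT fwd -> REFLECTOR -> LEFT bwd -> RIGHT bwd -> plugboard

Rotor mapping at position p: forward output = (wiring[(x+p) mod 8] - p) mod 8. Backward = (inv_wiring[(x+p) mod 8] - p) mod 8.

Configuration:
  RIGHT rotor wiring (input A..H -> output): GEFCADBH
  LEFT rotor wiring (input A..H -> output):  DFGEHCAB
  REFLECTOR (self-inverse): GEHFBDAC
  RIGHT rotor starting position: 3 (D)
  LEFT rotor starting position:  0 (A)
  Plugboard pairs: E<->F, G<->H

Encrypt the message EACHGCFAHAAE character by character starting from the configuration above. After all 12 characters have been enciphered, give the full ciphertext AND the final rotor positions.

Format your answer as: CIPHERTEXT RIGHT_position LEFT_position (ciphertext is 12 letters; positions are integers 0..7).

Answer: HCBCCFEBFGDG 7 1

Derivation:
Char 1 ('E'): step: R->4, L=0; E->plug->F->R->A->L->D->refl->F->L'->B->R'->G->plug->H
Char 2 ('A'): step: R->5, L=0; A->plug->A->R->G->L->A->refl->G->L'->C->R'->C->plug->C
Char 3 ('C'): step: R->6, L=0; C->plug->C->R->A->L->D->refl->F->L'->B->R'->B->plug->B
Char 4 ('H'): step: R->7, L=0; H->plug->G->R->E->L->H->refl->C->L'->F->R'->C->plug->C
Char 5 ('G'): step: R->0, L->1 (L advanced); G->plug->H->R->H->L->C->refl->H->L'->F->R'->C->plug->C
Char 6 ('C'): step: R->1, L=1; C->plug->C->R->B->L->F->refl->D->L'->C->R'->E->plug->F
Char 7 ('F'): step: R->2, L=1; F->plug->E->R->H->L->C->refl->H->L'->F->R'->F->plug->E
Char 8 ('A'): step: R->3, L=1; A->plug->A->R->H->L->C->refl->H->L'->F->R'->B->plug->B
Char 9 ('H'): step: R->4, L=1; H->plug->G->R->B->L->F->refl->D->L'->C->R'->E->plug->F
Char 10 ('A'): step: R->5, L=1; A->plug->A->R->G->L->A->refl->G->L'->D->R'->H->plug->G
Char 11 ('A'): step: R->6, L=1; A->plug->A->R->D->L->G->refl->A->L'->G->R'->D->plug->D
Char 12 ('E'): step: R->7, L=1; E->plug->F->R->B->L->F->refl->D->L'->C->R'->H->plug->G
Final: ciphertext=HCBCCFEBFGDG, RIGHT=7, LEFT=1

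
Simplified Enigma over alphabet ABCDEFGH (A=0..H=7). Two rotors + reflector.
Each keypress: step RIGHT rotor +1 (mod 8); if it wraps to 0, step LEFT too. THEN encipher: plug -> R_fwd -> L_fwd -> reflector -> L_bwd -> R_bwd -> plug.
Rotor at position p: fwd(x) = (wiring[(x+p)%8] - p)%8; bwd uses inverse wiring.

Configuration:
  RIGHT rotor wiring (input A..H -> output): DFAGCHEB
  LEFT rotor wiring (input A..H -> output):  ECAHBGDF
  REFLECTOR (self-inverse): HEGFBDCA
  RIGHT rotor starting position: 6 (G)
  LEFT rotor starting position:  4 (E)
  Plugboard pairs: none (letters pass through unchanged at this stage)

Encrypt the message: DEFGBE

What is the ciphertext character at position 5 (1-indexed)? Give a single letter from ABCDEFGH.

Char 1 ('D'): step: R->7, L=4; D->plug->D->R->B->L->C->refl->G->L'->F->R'->H->plug->H
Char 2 ('E'): step: R->0, L->5 (L advanced); E->plug->E->R->C->L->A->refl->H->L'->D->R'->A->plug->A
Char 3 ('F'): step: R->1, L=5; F->plug->F->R->D->L->H->refl->A->L'->C->R'->H->plug->H
Char 4 ('G'): step: R->2, L=5; G->plug->G->R->B->L->G->refl->C->L'->G->R'->A->plug->A
Char 5 ('B'): step: R->3, L=5; B->plug->B->R->H->L->E->refl->B->L'->A->R'->F->plug->F

F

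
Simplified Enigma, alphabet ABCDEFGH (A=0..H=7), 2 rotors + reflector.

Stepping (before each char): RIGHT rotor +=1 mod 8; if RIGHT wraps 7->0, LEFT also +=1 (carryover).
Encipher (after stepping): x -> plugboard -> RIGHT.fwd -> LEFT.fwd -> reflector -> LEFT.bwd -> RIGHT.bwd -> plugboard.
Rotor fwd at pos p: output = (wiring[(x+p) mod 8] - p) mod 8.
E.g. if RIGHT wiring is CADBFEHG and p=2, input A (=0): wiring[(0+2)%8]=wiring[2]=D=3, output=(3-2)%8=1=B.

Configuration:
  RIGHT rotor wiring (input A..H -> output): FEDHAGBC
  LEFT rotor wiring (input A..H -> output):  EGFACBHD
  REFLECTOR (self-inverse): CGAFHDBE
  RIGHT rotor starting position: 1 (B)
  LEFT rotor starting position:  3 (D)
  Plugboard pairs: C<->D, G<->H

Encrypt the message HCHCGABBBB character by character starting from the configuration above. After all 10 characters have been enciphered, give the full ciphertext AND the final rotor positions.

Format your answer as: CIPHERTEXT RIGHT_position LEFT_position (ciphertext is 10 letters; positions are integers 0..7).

Char 1 ('H'): step: R->2, L=3; H->plug->G->R->D->L->E->refl->H->L'->B->R'->A->plug->A
Char 2 ('C'): step: R->3, L=3; C->plug->D->R->G->L->D->refl->F->L'->A->R'->H->plug->G
Char 3 ('H'): step: R->4, L=3; H->plug->G->R->H->L->C->refl->A->L'->E->R'->A->plug->A
Char 4 ('C'): step: R->5, L=3; C->plug->D->R->A->L->F->refl->D->L'->G->R'->F->plug->F
Char 5 ('G'): step: R->6, L=3; G->plug->H->R->A->L->F->refl->D->L'->G->R'->D->plug->C
Char 6 ('A'): step: R->7, L=3; A->plug->A->R->D->L->E->refl->H->L'->B->R'->F->plug->F
Char 7 ('B'): step: R->0, L->4 (L advanced); B->plug->B->R->E->L->A->refl->C->L'->F->R'->A->plug->A
Char 8 ('B'): step: R->1, L=4; B->plug->B->R->C->L->D->refl->F->L'->B->R'->G->plug->H
Char 9 ('B'): step: R->2, L=4; B->plug->B->R->F->L->C->refl->A->L'->E->R'->D->plug->C
Char 10 ('B'): step: R->3, L=4; B->plug->B->R->F->L->C->refl->A->L'->E->R'->A->plug->A
Final: ciphertext=AGAFCFAHCA, RIGHT=3, LEFT=4

Answer: AGAFCFAHCA 3 4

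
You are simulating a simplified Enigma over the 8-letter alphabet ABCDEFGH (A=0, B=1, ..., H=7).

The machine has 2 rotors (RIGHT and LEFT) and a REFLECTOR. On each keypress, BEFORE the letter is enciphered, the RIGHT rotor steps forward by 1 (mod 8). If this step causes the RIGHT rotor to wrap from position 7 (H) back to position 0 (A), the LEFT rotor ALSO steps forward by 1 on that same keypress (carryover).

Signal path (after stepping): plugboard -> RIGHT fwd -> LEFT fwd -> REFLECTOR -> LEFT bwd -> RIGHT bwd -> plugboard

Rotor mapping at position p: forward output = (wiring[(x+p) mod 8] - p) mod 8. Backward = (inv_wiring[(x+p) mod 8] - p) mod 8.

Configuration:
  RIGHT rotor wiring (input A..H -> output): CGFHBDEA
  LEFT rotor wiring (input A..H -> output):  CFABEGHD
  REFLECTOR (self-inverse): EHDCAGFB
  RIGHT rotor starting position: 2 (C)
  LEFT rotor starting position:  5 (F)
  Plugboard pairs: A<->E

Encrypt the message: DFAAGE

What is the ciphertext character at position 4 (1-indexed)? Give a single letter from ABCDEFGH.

Char 1 ('D'): step: R->3, L=5; D->plug->D->R->B->L->C->refl->D->L'->F->R'->E->plug->A
Char 2 ('F'): step: R->4, L=5; F->plug->F->R->C->L->G->refl->F->L'->D->R'->H->plug->H
Char 3 ('A'): step: R->5, L=5; A->plug->E->R->B->L->C->refl->D->L'->F->R'->D->plug->D
Char 4 ('A'): step: R->6, L=5; A->plug->E->R->H->L->H->refl->B->L'->A->R'->D->plug->D

D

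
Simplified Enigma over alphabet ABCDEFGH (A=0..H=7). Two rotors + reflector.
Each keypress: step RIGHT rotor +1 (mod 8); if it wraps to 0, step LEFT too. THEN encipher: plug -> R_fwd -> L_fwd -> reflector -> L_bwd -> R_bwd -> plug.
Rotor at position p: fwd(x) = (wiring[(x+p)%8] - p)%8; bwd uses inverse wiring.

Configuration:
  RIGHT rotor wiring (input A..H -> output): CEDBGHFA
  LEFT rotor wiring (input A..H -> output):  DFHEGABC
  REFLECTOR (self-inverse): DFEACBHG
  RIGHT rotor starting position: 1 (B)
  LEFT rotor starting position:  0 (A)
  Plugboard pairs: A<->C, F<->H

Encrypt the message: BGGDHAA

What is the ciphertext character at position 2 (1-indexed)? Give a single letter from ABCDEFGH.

Char 1 ('B'): step: R->2, L=0; B->plug->B->R->H->L->C->refl->E->L'->D->R'->E->plug->E
Char 2 ('G'): step: R->3, L=0; G->plug->G->R->B->L->F->refl->B->L'->G->R'->A->plug->C

C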